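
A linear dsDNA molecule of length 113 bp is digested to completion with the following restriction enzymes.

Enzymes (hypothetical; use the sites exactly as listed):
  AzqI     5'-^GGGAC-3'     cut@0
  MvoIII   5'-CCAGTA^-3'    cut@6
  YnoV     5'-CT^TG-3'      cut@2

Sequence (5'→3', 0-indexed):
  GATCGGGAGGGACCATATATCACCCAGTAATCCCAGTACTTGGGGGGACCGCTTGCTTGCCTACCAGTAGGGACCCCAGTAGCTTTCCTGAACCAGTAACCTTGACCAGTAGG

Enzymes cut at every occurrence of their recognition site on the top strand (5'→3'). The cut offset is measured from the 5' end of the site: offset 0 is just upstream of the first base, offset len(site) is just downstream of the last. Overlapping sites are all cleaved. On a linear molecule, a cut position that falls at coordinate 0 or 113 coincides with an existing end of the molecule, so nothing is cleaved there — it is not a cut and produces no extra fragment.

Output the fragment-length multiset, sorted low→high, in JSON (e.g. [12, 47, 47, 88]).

Site scan:
  AzqI GGGAC/0: at [8, 44, 69] ⇒ [8, 44, 69]
  MvoIII CCAGTA/6: at [23, 32, 63, 75, 92, 105] ⇒ [29, 38, 69, 81, 98, 111]
  YnoV CTTG/2: at [38, 51, 55, 100] ⇒ [40, 53, 57, 102]

All cut coordinates (distinct, sorted): [8, 29, 38, 40, 44, 53, 57, 69, 81, 98, 102, 111]

Fragment lengths:
  [0,8): 8 bp
  [8,29): 21 bp
  [29,38): 9 bp
  [38,40): 2 bp
  [40,44): 4 bp
  [44,53): 9 bp
  [53,57): 4 bp
  [57,69): 12 bp
  [69,81): 12 bp
  [81,98): 17 bp
  [98,102): 4 bp
  [102,111): 9 bp
  [111,113): 2 bp

[2,2,4,4,4,8,9,9,9,12,12,17,21]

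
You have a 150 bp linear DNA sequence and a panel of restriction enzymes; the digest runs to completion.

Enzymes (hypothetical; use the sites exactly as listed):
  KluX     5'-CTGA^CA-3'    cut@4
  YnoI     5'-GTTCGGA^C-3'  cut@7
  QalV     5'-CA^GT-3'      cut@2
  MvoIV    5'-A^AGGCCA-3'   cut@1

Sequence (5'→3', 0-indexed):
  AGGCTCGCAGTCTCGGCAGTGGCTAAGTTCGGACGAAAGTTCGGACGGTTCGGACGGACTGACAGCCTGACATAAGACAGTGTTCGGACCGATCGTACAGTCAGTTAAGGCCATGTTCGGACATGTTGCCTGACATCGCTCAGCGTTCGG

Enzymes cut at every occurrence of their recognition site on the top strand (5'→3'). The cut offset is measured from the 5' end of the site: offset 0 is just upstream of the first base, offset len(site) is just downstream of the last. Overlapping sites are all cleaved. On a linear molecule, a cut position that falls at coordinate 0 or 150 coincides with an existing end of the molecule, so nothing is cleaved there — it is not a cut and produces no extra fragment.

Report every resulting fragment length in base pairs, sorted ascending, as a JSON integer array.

[4,4,8,8,9,9,9,9,9,11,12,12,14,15,17]

Scan for sites:
  KluX CTGACA/4: at [58, 66, 129] ⇒ [62, 70, 133]
  YnoI GTTCGGAC/7: at [26, 38, 47, 81, 114] ⇒ [33, 45, 54, 88, 121]
  QalV CAGT/2: at [7, 16, 77, 97, 101] ⇒ [9, 18, 79, 99, 103]
  MvoIV AAGGCCA/1: at [106] ⇒ [107]

Pooled cuts: [9, 18, 33, 45, 54, 62, 70, 79, 88, 99, 103, 107, 121, 133]

Fragments:
  [0,9): 9 bp
  [9,18): 9 bp
  [18,33): 15 bp
  [33,45): 12 bp
  [45,54): 9 bp
  [54,62): 8 bp
  [62,70): 8 bp
  [70,79): 9 bp
  [79,88): 9 bp
  [88,99): 11 bp
  [99,103): 4 bp
  [103,107): 4 bp
  [107,121): 14 bp
  [121,133): 12 bp
  [133,150): 17 bp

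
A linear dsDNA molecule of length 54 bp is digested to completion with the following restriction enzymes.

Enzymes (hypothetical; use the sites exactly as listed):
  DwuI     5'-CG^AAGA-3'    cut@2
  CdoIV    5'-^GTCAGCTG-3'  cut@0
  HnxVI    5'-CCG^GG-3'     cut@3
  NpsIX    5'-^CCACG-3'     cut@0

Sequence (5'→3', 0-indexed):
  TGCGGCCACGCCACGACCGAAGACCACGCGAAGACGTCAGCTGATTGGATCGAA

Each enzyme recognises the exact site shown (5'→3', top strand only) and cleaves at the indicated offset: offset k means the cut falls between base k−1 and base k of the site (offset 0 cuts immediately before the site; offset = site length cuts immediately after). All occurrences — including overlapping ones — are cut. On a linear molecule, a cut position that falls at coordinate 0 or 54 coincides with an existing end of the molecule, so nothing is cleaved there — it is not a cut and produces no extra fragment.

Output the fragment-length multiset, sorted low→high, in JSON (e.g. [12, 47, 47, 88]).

[4,5,5,5,7,9,19]

Scan for sites:
  DwuI CGAAGA/2: at [17, 28] ⇒ [19, 30]
  CdoIV GTCAGCTG/0: at [35] ⇒ [35]
  HnxVI (CCGGG, off=3): no sites
  NpsIX CCACG/0: at [5, 10, 23] ⇒ [5, 10, 23]

Pooled cuts: [5, 10, 19, 23, 30, 35]

Fragments:
  [0,5): 5 bp
  [5,10): 5 bp
  [10,19): 9 bp
  [19,23): 4 bp
  [23,30): 7 bp
  [30,35): 5 bp
  [35,54): 19 bp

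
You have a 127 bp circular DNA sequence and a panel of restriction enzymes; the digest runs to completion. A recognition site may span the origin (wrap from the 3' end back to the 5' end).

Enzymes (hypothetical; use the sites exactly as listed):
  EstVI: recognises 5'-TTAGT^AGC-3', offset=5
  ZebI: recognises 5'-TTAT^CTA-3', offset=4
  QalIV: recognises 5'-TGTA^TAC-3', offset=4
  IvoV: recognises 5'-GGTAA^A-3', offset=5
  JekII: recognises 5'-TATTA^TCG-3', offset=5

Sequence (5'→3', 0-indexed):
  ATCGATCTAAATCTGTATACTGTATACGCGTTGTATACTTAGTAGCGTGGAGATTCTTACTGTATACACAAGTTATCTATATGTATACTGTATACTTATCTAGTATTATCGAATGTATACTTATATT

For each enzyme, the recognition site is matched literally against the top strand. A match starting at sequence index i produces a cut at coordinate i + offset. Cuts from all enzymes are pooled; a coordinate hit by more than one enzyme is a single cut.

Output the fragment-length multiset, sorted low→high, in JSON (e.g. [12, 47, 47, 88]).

Per-enzyme occurrences:
  EstVI TTAGTAGC/5: at [38] ⇒ [43]
  ZebI TTATCTA/4: at [72, 95] ⇒ [76, 99]
  QalIV TGTATAC/4: at [13, 20, 31, 60, 81, 88, 113] ⇒ [17, 24, 35, 64, 85, 92, 117]
  IvoV (GGTAAA, off=5): no sites
  JekII TATTATCG/5: at [103, 123] ⇒ [1, 108]

Pooled cuts: [1, 17, 24, 35, 43, 64, 76, 85, 92, 99, 108, 117]

Fragments:
  1→17: 16 bp
  17→24: 7 bp
  24→35: 11 bp
  35→43: 8 bp
  43→64: 21 bp
  64→76: 12 bp
  76→85: 9 bp
  85→92: 7 bp
  92→99: 7 bp
  99→108: 9 bp
  108→117: 9 bp
  117→1 (wrap): 127-117+1 = 11 bp

[7,7,7,8,9,9,9,11,11,12,16,21]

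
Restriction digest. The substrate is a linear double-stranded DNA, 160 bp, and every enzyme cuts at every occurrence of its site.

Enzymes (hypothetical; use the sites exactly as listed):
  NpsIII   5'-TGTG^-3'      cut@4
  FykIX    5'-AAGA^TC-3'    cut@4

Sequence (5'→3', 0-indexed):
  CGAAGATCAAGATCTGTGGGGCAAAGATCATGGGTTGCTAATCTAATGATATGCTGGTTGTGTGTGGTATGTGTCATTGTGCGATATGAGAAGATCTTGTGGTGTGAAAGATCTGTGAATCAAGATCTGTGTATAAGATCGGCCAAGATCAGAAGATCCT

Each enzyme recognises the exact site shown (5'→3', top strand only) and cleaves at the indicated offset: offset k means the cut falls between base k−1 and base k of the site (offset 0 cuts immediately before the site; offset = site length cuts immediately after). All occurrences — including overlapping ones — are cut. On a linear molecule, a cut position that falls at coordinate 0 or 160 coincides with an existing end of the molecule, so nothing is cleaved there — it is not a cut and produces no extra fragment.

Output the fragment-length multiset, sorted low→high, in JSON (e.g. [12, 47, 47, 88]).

[2,2,4,5,5,6,6,6,6,6,7,7,7,8,8,8,9,10,13,35]

Scan for sites:
  NpsIII TGTG/4: at [14, 58, 60, 62, 69, 77, 97, 102, 113, 127] ⇒ [18, 62, 64, 66, 73, 81, 101, 106, 117, 131]
  FykIX AAGATC/4: at [2, 8, 23, 90, 107, 121, 134, 144, 152] ⇒ [6, 12, 27, 94, 111, 125, 138, 148, 156]

All cut coordinates (distinct, sorted): [6, 12, 18, 27, 62, 64, 66, 73, 81, 94, 101, 106, 111, 117, 125, 131, 138, 148, 156]

Fragments:
  [0,6): 6 bp
  [6,12): 6 bp
  [12,18): 6 bp
  [18,27): 9 bp
  [27,62): 35 bp
  [62,64): 2 bp
  [64,66): 2 bp
  [66,73): 7 bp
  [73,81): 8 bp
  [81,94): 13 bp
  [94,101): 7 bp
  [101,106): 5 bp
  [106,111): 5 bp
  [111,117): 6 bp
  [117,125): 8 bp
  [125,131): 6 bp
  [131,138): 7 bp
  [138,148): 10 bp
  [148,156): 8 bp
  [156,160): 4 bp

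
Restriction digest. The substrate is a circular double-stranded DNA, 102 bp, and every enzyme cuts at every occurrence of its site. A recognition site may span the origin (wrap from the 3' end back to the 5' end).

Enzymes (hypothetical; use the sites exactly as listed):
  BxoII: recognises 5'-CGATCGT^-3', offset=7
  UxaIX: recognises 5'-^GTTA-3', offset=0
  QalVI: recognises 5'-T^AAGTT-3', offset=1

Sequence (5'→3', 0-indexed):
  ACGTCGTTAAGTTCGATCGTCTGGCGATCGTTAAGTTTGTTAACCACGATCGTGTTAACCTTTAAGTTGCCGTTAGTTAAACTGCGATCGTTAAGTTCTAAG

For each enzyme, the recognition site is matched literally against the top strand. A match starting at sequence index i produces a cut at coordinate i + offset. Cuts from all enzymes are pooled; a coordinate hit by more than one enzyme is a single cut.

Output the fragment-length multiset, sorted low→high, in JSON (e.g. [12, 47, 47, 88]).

[1,1,2,2,3,4,6,8,9,10,12,14,15,15]

Per-enzyme occurrences:
  BxoII (CGATCGT, off=7): starts [13, 24, 46, 84] → cuts [20, 31, 53, 91]
  UxaIX (GTTA, off=0): starts [5, 29, 38, 53, 71, 75, 89] → cuts [5, 29, 38, 53, 71, 75, 89]
  QalVI (TAAGTT, off=1): starts [7, 31, 62, 91] → cuts [8, 32, 63, 92]

Pooled cuts: [5, 8, 20, 29, 31, 32, 38, 53, 63, 71, 75, 89, 91, 92]

Fragments:
  5→8: 3 bp
  8→20: 12 bp
  20→29: 9 bp
  29→31: 2 bp
  31→32: 1 bp
  32→38: 6 bp
  38→53: 15 bp
  53→63: 10 bp
  63→71: 8 bp
  71→75: 4 bp
  75→89: 14 bp
  89→91: 2 bp
  91→92: 1 bp
  92→5 (wrap): 102-92+5 = 15 bp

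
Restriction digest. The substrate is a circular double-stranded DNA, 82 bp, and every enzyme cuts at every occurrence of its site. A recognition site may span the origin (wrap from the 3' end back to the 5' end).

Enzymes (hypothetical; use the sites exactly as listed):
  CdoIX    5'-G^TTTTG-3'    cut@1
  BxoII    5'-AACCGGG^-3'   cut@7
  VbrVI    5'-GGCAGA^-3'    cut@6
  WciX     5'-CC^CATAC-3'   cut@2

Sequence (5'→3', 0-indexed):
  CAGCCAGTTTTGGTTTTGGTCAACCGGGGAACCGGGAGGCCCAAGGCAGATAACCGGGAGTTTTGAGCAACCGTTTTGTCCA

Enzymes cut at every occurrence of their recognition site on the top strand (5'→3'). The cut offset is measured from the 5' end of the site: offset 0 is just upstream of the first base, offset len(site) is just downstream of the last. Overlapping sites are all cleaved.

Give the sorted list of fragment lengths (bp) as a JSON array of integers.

[2,6,8,8,13,14,15,16]

Site scan:
  CdoIX (GTTTTG, off=1): starts [6, 12, 59, 72] → cuts [7, 13, 60, 73]
  BxoII (AACCGGG, off=7): starts [21, 29, 51] → cuts [28, 36, 58]
  VbrVI (GGCAGA, off=6): starts [44] → cuts [50]
  WciX (CCCATAC, off=2): no sites

All cut coordinates (distinct, sorted): [7, 13, 28, 36, 50, 58, 60, 73]

Fragment lengths:
  7→13: 6 bp
  13→28: 15 bp
  28→36: 8 bp
  36→50: 14 bp
  50→58: 8 bp
  58→60: 2 bp
  60→73: 13 bp
  73→7 (wrap): 82-73+7 = 16 bp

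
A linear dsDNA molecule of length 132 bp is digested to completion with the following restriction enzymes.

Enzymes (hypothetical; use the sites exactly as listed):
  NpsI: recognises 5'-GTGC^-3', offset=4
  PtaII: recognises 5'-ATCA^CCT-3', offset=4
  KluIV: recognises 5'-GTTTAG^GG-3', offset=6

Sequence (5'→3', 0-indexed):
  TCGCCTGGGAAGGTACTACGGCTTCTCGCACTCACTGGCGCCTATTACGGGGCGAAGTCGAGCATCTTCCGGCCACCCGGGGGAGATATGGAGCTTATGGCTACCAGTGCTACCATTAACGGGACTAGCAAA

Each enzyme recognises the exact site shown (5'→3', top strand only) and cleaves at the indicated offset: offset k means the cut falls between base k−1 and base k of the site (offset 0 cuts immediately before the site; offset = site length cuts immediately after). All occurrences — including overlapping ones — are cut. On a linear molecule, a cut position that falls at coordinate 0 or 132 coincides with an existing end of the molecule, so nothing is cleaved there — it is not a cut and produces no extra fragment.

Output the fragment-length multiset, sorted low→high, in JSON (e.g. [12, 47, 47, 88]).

[22,110]

Scan for sites:
  NpsI (GTGC, off=4): starts [106] → cuts [110]
  PtaII (ATCACCT, off=4): no sites
  KluIV (GTTTAGGG, off=6): no sites

Pooled cuts: [110]

Fragment lengths:
  [0,110): 110 bp
  [110,132): 22 bp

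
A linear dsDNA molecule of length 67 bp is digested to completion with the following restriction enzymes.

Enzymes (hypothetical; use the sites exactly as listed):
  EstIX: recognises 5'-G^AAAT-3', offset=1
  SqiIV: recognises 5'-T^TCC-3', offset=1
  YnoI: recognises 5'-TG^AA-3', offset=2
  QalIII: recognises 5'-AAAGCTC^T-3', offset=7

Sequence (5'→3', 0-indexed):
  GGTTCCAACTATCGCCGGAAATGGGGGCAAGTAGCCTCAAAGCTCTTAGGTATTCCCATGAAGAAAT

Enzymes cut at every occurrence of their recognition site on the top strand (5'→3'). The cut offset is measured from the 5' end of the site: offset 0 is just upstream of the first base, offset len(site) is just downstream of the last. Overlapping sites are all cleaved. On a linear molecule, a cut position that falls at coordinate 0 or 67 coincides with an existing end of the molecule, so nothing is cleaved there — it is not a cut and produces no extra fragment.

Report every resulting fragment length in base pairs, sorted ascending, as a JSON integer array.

[3,3,4,7,8,15,27]

Per-enzyme occurrences:
  EstIX GAAAT/1: at [17, 62] ⇒ [18, 63]
  SqiIV TTCC/1: at [2, 52] ⇒ [3, 53]
  YnoI TGAA/2: at [58] ⇒ [60]
  QalIII AAAGCTCT/7: at [38] ⇒ [45]

Pooled cuts: [3, 18, 45, 53, 60, 63]

Fragment lengths:
  [0,3): 3 bp
  [3,18): 15 bp
  [18,45): 27 bp
  [45,53): 8 bp
  [53,60): 7 bp
  [60,63): 3 bp
  [63,67): 4 bp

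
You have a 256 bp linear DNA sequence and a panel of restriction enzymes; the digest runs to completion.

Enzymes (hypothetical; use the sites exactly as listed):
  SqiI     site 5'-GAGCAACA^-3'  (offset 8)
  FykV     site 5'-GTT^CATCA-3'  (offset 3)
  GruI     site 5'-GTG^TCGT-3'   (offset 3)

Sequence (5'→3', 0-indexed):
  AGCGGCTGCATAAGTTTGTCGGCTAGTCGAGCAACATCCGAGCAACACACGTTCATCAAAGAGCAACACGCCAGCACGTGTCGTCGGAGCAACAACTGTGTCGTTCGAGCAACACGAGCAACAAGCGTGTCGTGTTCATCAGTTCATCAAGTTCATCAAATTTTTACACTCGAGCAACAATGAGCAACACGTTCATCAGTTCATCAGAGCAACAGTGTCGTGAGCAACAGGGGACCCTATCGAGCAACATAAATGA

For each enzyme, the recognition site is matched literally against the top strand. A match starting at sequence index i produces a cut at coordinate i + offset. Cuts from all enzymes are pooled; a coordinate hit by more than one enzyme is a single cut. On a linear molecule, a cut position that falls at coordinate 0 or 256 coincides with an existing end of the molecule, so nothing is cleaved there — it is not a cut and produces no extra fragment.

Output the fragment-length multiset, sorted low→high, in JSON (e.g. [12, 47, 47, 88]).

[3,4,6,6,6,7,7,8,8,9,9,10,11,12,12,13,14,14,15,20,26,36]

Scan for sites:
  SqiI (GAGCAACA, off=8): starts [28, 39, 60, 86, 106, 115, 171, 181, 206, 221, 241] → cuts [36, 47, 68, 94, 114, 123, 179, 189, 214, 229, 249]
  FykV (GTTCATCA, off=3): starts [50, 133, 141, 150, 190, 198] → cuts [53, 136, 144, 153, 193, 201]
  GruI (GTGTCGT, off=3): starts [77, 97, 126, 214] → cuts [80, 100, 129, 217]

Pooled cuts: [36, 47, 53, 68, 80, 94, 100, 114, 123, 129, 136, 144, 153, 179, 189, 193, 201, 214, 217, 229, 249]

Fragments:
  [0,36): 36 bp
  [36,47): 11 bp
  [47,53): 6 bp
  [53,68): 15 bp
  [68,80): 12 bp
  [80,94): 14 bp
  [94,100): 6 bp
  [100,114): 14 bp
  [114,123): 9 bp
  [123,129): 6 bp
  [129,136): 7 bp
  [136,144): 8 bp
  [144,153): 9 bp
  [153,179): 26 bp
  [179,189): 10 bp
  [189,193): 4 bp
  [193,201): 8 bp
  [201,214): 13 bp
  [214,217): 3 bp
  [217,229): 12 bp
  [229,249): 20 bp
  [249,256): 7 bp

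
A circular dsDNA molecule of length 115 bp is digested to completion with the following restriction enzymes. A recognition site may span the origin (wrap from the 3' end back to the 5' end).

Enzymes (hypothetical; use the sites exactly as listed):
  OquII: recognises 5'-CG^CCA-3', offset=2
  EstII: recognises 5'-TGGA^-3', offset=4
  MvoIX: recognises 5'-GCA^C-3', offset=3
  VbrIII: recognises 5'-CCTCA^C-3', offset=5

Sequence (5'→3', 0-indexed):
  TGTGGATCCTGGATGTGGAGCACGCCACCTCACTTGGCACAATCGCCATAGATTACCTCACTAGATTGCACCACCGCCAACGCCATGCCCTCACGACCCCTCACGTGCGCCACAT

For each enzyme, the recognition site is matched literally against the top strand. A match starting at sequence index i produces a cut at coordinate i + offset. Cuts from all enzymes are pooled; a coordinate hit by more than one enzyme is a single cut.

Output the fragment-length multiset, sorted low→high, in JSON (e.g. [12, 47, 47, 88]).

Scan for sites:
  OquII CGCCA/2: at [22, 43, 74, 80, 107] ⇒ [24, 45, 76, 82, 109]
  EstII TGGA/4: at [2, 9, 15] ⇒ [6, 13, 19]
  MvoIX GCAC/3: at [19, 36, 67] ⇒ [22, 39, 70]
  VbrIII CCTCAC/5: at [27, 55, 88, 98] ⇒ [32, 60, 93, 103]

All cut coordinates (distinct, sorted): [6, 13, 19, 22, 24, 32, 39, 45, 60, 70, 76, 82, 93, 103, 109]

Fragments:
  6→13: 7 bp
  13→19: 6 bp
  19→22: 3 bp
  22→24: 2 bp
  24→32: 8 bp
  32→39: 7 bp
  39→45: 6 bp
  45→60: 15 bp
  60→70: 10 bp
  70→76: 6 bp
  76→82: 6 bp
  82→93: 11 bp
  93→103: 10 bp
  103→109: 6 bp
  109→6 (wrap): 115-109+6 = 12 bp

[2,3,6,6,6,6,6,7,7,8,10,10,11,12,15]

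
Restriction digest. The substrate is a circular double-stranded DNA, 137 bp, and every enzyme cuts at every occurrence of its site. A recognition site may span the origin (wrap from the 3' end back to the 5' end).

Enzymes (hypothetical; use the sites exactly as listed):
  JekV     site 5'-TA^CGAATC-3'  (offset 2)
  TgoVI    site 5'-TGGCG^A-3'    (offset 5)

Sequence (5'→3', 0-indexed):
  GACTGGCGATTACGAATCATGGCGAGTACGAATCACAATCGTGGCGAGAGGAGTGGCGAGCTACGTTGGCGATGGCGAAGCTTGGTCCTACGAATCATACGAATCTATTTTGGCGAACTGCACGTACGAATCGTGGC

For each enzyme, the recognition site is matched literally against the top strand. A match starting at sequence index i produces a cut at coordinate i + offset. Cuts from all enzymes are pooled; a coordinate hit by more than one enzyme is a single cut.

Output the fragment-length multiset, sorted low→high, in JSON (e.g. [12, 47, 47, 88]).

Scan for sites:
  JekV (TACGAATC, off=2): starts [10, 26, 88, 97, 124] → cuts [12, 28, 90, 99, 126]
  TgoVI (TGGCGA, off=5): starts [3, 19, 41, 53, 66, 72, 110, 133] → cuts [1, 8, 24, 46, 58, 71, 77, 115]

Pooled cuts: [1, 8, 12, 24, 28, 46, 58, 71, 77, 90, 99, 115, 126]

Fragment lengths:
  1→8: 7 bp
  8→12: 4 bp
  12→24: 12 bp
  24→28: 4 bp
  28→46: 18 bp
  46→58: 12 bp
  58→71: 13 bp
  71→77: 6 bp
  77→90: 13 bp
  90→99: 9 bp
  99→115: 16 bp
  115→126: 11 bp
  126→1 (wrap): 137-126+1 = 12 bp

[4,4,6,7,9,11,12,12,12,13,13,16,18]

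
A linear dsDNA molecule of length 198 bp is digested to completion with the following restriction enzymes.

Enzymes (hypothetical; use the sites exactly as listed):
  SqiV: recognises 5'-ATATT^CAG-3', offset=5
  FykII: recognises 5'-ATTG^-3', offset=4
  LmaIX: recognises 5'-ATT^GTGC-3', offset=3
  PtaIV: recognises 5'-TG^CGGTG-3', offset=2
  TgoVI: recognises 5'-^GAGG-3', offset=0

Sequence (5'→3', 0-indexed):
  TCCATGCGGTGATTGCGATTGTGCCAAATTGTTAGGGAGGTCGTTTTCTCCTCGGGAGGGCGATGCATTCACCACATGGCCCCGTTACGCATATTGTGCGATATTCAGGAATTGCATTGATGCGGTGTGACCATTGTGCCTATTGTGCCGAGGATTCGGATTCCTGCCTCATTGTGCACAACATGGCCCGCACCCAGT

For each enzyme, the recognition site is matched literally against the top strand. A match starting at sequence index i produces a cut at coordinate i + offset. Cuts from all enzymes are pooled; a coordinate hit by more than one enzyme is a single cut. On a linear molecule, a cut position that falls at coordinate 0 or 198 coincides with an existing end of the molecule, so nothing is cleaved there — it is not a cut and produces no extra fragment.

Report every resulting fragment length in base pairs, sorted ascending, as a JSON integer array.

Site scan:
  SqiV (ATATTCAG, off=5): starts [100] → cuts [105]
  FykII (ATTG, off=4): starts [11, 17, 27, 92, 110, 115, 132, 141, 170] → cuts [15, 21, 31, 96, 114, 119, 136, 145, 174]
  LmaIX (ATTGTGC, off=3): starts [17, 92, 132, 141, 170] → cuts [20, 95, 135, 144, 173]
  PtaIV (TGCGGTG, off=2): starts [4, 120] → cuts [6, 122]
  TgoVI (GAGG, off=0): starts [36, 55, 149] → cuts [36, 55, 149]

All cut coordinates (distinct, sorted): [6, 15, 20, 21, 31, 36, 55, 95, 96, 105, 114, 119, 122, 135, 136, 144, 145, 149, 173, 174]

Fragments:
  [0,6): 6 bp
  [6,15): 9 bp
  [15,20): 5 bp
  [20,21): 1 bp
  [21,31): 10 bp
  [31,36): 5 bp
  [36,55): 19 bp
  [55,95): 40 bp
  [95,96): 1 bp
  [96,105): 9 bp
  [105,114): 9 bp
  [114,119): 5 bp
  [119,122): 3 bp
  [122,135): 13 bp
  [135,136): 1 bp
  [136,144): 8 bp
  [144,145): 1 bp
  [145,149): 4 bp
  [149,173): 24 bp
  [173,174): 1 bp
  [174,198): 24 bp

[1,1,1,1,1,3,4,5,5,5,6,8,9,9,9,10,13,19,24,24,40]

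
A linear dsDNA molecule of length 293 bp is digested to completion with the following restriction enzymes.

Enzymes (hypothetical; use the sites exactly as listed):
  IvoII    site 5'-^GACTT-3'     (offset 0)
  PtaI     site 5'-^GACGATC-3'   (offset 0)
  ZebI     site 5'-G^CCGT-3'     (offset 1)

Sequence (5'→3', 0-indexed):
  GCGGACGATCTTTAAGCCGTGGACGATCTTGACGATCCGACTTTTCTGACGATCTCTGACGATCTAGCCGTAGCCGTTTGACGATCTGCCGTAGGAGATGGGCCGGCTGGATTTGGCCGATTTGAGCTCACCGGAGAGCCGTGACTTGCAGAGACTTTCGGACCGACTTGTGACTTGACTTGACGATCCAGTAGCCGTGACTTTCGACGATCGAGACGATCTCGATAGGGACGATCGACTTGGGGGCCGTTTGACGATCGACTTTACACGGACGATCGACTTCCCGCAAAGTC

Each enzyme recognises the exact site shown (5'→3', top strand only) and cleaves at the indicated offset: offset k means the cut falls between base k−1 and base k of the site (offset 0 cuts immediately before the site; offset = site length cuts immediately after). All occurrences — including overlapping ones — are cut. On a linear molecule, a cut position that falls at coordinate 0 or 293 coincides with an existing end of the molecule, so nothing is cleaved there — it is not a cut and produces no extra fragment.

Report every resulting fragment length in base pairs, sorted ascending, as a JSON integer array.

[3,4,4,5,5,5,6,6,6,7,7,7,7,7,8,9,9,9,9,10,10,10,10,11,12,13,13,15,16,50]

Site scan:
  IvoII (GACTT, off=0): starts [38, 142, 152, 164, 171, 176, 198, 236, 259, 277] → cuts [38, 142, 152, 164, 171, 176, 198, 236, 259, 277]
  PtaI (GACGATC, off=0): starts [3, 21, 30, 47, 57, 79, 181, 205, 214, 229, 252, 270] → cuts [3, 21, 30, 47, 57, 79, 181, 205, 214, 229, 252, 270]
  ZebI (GCCGT, off=1): starts [15, 66, 72, 87, 137, 193, 245] → cuts [16, 67, 73, 88, 138, 194, 246]

All cut coordinates (distinct, sorted): [3, 16, 21, 30, 38, 47, 57, 67, 73, 79, 88, 138, 142, 152, 164, 171, 176, 181, 194, 198, 205, 214, 229, 236, 246, 252, 259, 270, 277]

Fragment lengths:
  [0,3): 3 bp
  [3,16): 13 bp
  [16,21): 5 bp
  [21,30): 9 bp
  [30,38): 8 bp
  [38,47): 9 bp
  [47,57): 10 bp
  [57,67): 10 bp
  [67,73): 6 bp
  [73,79): 6 bp
  [79,88): 9 bp
  [88,138): 50 bp
  [138,142): 4 bp
  [142,152): 10 bp
  [152,164): 12 bp
  [164,171): 7 bp
  [171,176): 5 bp
  [176,181): 5 bp
  [181,194): 13 bp
  [194,198): 4 bp
  [198,205): 7 bp
  [205,214): 9 bp
  [214,229): 15 bp
  [229,236): 7 bp
  [236,246): 10 bp
  [246,252): 6 bp
  [252,259): 7 bp
  [259,270): 11 bp
  [270,277): 7 bp
  [277,293): 16 bp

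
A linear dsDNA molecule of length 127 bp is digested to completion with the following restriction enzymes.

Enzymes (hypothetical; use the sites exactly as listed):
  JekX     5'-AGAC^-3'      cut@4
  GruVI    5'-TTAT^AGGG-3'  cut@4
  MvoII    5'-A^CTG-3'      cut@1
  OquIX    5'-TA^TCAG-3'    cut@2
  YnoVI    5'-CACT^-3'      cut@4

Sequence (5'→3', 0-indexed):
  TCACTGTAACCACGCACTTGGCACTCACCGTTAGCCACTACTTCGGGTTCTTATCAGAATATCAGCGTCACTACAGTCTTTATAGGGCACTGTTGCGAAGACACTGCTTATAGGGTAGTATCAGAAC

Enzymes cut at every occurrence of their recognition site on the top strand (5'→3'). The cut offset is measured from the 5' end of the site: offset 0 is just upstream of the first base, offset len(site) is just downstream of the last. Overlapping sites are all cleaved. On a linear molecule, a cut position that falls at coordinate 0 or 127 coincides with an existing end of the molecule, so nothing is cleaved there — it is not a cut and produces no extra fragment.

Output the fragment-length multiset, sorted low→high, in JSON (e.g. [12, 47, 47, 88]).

[1,2,2,2,3,6,6,7,7,8,9,11,11,11,13,14,14]

Scan for sites:
  JekX AGAC/4: at [98] ⇒ [102]
  GruVI TTATAGGG/4: at [79, 107] ⇒ [83, 111]
  MvoII ACTG/1: at [2, 88, 102] ⇒ [3, 89, 103]
  OquIX TATCAG/2: at [51, 59, 118] ⇒ [53, 61, 120]
  YnoVI CACT/4: at [1, 14, 21, 35, 68, 87, 101] ⇒ [5, 18, 25, 39, 72, 91, 105]

All cut coordinates (distinct, sorted): [3, 5, 18, 25, 39, 53, 61, 72, 83, 89, 91, 102, 103, 105, 111, 120]

Fragments:
  [0,3): 3 bp
  [3,5): 2 bp
  [5,18): 13 bp
  [18,25): 7 bp
  [25,39): 14 bp
  [39,53): 14 bp
  [53,61): 8 bp
  [61,72): 11 bp
  [72,83): 11 bp
  [83,89): 6 bp
  [89,91): 2 bp
  [91,102): 11 bp
  [102,103): 1 bp
  [103,105): 2 bp
  [105,111): 6 bp
  [111,120): 9 bp
  [120,127): 7 bp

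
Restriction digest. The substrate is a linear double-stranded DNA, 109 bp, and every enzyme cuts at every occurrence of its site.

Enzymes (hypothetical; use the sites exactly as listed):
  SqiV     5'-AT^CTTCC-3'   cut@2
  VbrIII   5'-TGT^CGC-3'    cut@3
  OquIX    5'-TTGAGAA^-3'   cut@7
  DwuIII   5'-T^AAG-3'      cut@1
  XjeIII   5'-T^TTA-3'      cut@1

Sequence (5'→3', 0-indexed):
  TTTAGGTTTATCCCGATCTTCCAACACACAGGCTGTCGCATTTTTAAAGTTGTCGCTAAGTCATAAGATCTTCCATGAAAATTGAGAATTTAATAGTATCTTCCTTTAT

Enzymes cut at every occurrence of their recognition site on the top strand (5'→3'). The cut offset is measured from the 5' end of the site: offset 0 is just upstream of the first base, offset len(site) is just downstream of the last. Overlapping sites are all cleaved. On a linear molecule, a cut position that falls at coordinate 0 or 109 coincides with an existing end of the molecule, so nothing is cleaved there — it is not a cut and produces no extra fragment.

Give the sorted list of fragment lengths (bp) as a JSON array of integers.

[1,1,4,4,5,6,6,7,7,10,10,10,19,19]

Scan for sites:
  SqiV (ATCTTCC, off=2): starts [15, 67, 97] → cuts [17, 69, 99]
  VbrIII (TGTCGC, off=3): starts [33, 50] → cuts [36, 53]
  OquIX (TTGAGAA, off=7): starts [81] → cuts [88]
  DwuIII (TAAG, off=1): starts [56, 63] → cuts [57, 64]
  XjeIII (TTTA, off=1): starts [0, 6, 42, 88, 104] → cuts [1, 7, 43, 89, 105]

All cut coordinates (distinct, sorted): [1, 7, 17, 36, 43, 53, 57, 64, 69, 88, 89, 99, 105]

Fragment lengths:
  [0,1): 1 bp
  [1,7): 6 bp
  [7,17): 10 bp
  [17,36): 19 bp
  [36,43): 7 bp
  [43,53): 10 bp
  [53,57): 4 bp
  [57,64): 7 bp
  [64,69): 5 bp
  [69,88): 19 bp
  [88,89): 1 bp
  [89,99): 10 bp
  [99,105): 6 bp
  [105,109): 4 bp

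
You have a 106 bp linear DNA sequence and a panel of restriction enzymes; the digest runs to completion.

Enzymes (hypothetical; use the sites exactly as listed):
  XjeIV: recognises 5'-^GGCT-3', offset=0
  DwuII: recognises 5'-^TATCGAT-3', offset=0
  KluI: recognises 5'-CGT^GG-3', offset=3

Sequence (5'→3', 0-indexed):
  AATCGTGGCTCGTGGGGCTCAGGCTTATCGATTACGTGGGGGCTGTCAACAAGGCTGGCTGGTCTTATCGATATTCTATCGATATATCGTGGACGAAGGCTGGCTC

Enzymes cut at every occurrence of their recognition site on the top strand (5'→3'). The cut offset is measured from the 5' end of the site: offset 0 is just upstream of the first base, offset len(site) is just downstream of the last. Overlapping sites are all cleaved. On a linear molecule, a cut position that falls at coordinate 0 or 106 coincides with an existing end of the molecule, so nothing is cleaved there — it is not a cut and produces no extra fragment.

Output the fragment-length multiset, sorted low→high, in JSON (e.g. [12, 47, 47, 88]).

Site scan:
  XjeIV GGCT/0: at [6, 15, 21, 40, 52, 56, 97, 101] ⇒ [6, 15, 21, 40, 52, 56, 97, 101]
  DwuII TATCGAT/0: at [25, 65, 76] ⇒ [25, 65, 76]
  KluI CGTGG/3: at [3, 10, 34, 87] ⇒ [6, 13, 37, 90]

All cut coordinates (distinct, sorted): [6, 13, 15, 21, 25, 37, 40, 52, 56, 65, 76, 90, 97, 101]

Fragments:
  [0,6): 6 bp
  [6,13): 7 bp
  [13,15): 2 bp
  [15,21): 6 bp
  [21,25): 4 bp
  [25,37): 12 bp
  [37,40): 3 bp
  [40,52): 12 bp
  [52,56): 4 bp
  [56,65): 9 bp
  [65,76): 11 bp
  [76,90): 14 bp
  [90,97): 7 bp
  [97,101): 4 bp
  [101,106): 5 bp

[2,3,4,4,4,5,6,6,7,7,9,11,12,12,14]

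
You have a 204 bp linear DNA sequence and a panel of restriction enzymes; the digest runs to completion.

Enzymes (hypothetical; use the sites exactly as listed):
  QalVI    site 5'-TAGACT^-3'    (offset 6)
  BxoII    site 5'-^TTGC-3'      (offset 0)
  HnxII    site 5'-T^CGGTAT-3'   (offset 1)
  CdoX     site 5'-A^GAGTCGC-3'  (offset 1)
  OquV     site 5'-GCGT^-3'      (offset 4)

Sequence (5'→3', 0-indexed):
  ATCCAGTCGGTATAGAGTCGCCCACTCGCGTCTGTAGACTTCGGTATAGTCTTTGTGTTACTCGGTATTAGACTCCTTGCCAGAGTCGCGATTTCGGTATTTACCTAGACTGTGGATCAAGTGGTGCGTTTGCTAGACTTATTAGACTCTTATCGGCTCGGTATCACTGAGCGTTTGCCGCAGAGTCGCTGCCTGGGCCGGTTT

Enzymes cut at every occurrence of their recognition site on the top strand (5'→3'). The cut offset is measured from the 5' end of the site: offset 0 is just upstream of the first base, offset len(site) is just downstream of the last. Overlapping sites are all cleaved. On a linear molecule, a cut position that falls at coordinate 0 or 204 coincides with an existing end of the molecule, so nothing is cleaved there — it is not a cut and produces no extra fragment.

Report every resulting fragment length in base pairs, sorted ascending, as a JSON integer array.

Site scan:
  QalVI TAGACT/6: at [34, 68, 105, 133, 142] ⇒ [40, 74, 111, 139, 148]
  BxoII TTGC/0: at [76, 129, 174] ⇒ [76, 129, 174]
  HnxII TCGGTAT/1: at [6, 40, 61, 93, 157] ⇒ [7, 41, 62, 94, 158]
  CdoX AGAGTCGC/1: at [13, 81, 181] ⇒ [14, 82, 182]
  OquV GCGT/4: at [27, 125, 170] ⇒ [31, 129, 174]

All cut coordinates (distinct, sorted): [7, 14, 31, 40, 41, 62, 74, 76, 82, 94, 111, 129, 139, 148, 158, 174, 182]

Fragments:
  [0,7): 7 bp
  [7,14): 7 bp
  [14,31): 17 bp
  [31,40): 9 bp
  [40,41): 1 bp
  [41,62): 21 bp
  [62,74): 12 bp
  [74,76): 2 bp
  [76,82): 6 bp
  [82,94): 12 bp
  [94,111): 17 bp
  [111,129): 18 bp
  [129,139): 10 bp
  [139,148): 9 bp
  [148,158): 10 bp
  [158,174): 16 bp
  [174,182): 8 bp
  [182,204): 22 bp

[1,2,6,7,7,8,9,9,10,10,12,12,16,17,17,18,21,22]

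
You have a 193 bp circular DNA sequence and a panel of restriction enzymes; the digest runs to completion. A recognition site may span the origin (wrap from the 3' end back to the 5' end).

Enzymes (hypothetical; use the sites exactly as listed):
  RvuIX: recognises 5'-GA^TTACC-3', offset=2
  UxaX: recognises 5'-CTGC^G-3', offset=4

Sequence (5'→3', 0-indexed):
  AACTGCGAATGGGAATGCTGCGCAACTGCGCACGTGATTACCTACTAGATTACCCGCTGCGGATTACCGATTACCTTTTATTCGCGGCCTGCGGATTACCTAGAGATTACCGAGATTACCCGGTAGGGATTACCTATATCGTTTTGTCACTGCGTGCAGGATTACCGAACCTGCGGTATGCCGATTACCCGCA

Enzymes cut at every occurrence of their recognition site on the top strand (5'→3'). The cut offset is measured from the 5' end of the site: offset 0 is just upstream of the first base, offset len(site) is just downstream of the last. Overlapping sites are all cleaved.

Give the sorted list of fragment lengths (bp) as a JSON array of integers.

[3,3,7,8,8,8,9,10,11,11,12,13,14,15,15,22,24]

Per-enzyme occurrences:
  RvuIX GATTACC/2: at [35, 47, 61, 68, 93, 104, 113, 127, 159, 182] ⇒ [37, 49, 63, 70, 95, 106, 115, 129, 161, 184]
  UxaX CTGCG/4: at [2, 17, 25, 56, 88, 149, 170] ⇒ [6, 21, 29, 60, 92, 153, 174]

Pooled cuts: [6, 21, 29, 37, 49, 60, 63, 70, 92, 95, 106, 115, 129, 153, 161, 174, 184]

Fragment lengths:
  6→21: 15 bp
  21→29: 8 bp
  29→37: 8 bp
  37→49: 12 bp
  49→60: 11 bp
  60→63: 3 bp
  63→70: 7 bp
  70→92: 22 bp
  92→95: 3 bp
  95→106: 11 bp
  106→115: 9 bp
  115→129: 14 bp
  129→153: 24 bp
  153→161: 8 bp
  161→174: 13 bp
  174→184: 10 bp
  184→6 (wrap): 193-184+6 = 15 bp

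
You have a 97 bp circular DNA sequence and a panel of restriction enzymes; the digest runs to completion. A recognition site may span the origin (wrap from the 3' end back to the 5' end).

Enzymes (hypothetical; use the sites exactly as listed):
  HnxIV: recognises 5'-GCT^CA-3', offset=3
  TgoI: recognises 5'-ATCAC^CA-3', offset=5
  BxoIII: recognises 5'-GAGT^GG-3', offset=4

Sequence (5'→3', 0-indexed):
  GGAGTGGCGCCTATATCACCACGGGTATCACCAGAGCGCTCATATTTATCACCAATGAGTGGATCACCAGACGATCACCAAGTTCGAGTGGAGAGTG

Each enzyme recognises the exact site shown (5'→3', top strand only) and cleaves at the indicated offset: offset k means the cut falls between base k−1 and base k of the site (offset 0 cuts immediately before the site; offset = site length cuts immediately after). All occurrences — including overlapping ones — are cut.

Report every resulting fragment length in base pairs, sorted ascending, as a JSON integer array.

[6,7,7,8,9,11,11,12,12,14]

Per-enzyme occurrences:
  HnxIV GCTCA/3: at [37] ⇒ [40]
  TgoI ATCACCA/5: at [14, 26, 47, 62, 73] ⇒ [19, 31, 52, 67, 78]
  BxoIII GAGTGG/4: at [1, 56, 85, 92] ⇒ [5, 60, 89, 96]

All cut coordinates (distinct, sorted): [5, 19, 31, 40, 52, 60, 67, 78, 89, 96]

Fragment lengths:
  5→19: 14 bp
  19→31: 12 bp
  31→40: 9 bp
  40→52: 12 bp
  52→60: 8 bp
  60→67: 7 bp
  67→78: 11 bp
  78→89: 11 bp
  89→96: 7 bp
  96→5 (wrap): 97-96+5 = 6 bp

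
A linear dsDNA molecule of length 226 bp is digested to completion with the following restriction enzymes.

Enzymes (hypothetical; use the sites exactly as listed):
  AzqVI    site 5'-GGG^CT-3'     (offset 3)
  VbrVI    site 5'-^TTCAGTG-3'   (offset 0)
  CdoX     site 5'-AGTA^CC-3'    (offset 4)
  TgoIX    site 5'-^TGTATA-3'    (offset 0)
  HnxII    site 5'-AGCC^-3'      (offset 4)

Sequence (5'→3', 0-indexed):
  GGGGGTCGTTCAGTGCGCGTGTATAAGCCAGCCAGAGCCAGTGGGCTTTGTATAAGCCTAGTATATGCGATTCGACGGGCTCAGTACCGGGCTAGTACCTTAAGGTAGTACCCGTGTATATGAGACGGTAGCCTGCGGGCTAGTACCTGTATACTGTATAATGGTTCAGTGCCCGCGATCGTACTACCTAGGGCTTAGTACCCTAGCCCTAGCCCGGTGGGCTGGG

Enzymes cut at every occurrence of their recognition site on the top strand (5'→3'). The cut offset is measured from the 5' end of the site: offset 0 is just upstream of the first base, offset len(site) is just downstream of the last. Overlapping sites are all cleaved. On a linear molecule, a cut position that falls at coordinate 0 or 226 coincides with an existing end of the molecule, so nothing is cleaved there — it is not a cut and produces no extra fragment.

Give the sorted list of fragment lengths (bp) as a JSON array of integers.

[2,3,4,4,5,5,6,6,6,6,6,6,7,7,7,7,8,8,10,10,10,11,13,19,21,29]

Scan for sites:
  AzqVI GGGCT/3: at [42, 76, 88, 136, 190, 218] ⇒ [45, 79, 91, 139, 193, 221]
  VbrVI TTCAGTG/0: at [8, 164] ⇒ [8, 164]
  CdoX AGTACC/4: at [82, 93, 106, 141, 196] ⇒ [86, 97, 110, 145, 200]
  TgoIX TGTATA/0: at [19, 48, 114, 147, 154] ⇒ [19, 48, 114, 147, 154]
  HnxII AGCC/4: at [25, 29, 35, 54, 129, 204, 210] ⇒ [29, 33, 39, 58, 133, 208, 214]

Pooled cuts: [8, 19, 29, 33, 39, 45, 48, 58, 79, 86, 91, 97, 110, 114, 133, 139, 145, 147, 154, 164, 193, 200, 208, 214, 221]

Fragment lengths:
  [0,8): 8 bp
  [8,19): 11 bp
  [19,29): 10 bp
  [29,33): 4 bp
  [33,39): 6 bp
  [39,45): 6 bp
  [45,48): 3 bp
  [48,58): 10 bp
  [58,79): 21 bp
  [79,86): 7 bp
  [86,91): 5 bp
  [91,97): 6 bp
  [97,110): 13 bp
  [110,114): 4 bp
  [114,133): 19 bp
  [133,139): 6 bp
  [139,145): 6 bp
  [145,147): 2 bp
  [147,154): 7 bp
  [154,164): 10 bp
  [164,193): 29 bp
  [193,200): 7 bp
  [200,208): 8 bp
  [208,214): 6 bp
  [214,221): 7 bp
  [221,226): 5 bp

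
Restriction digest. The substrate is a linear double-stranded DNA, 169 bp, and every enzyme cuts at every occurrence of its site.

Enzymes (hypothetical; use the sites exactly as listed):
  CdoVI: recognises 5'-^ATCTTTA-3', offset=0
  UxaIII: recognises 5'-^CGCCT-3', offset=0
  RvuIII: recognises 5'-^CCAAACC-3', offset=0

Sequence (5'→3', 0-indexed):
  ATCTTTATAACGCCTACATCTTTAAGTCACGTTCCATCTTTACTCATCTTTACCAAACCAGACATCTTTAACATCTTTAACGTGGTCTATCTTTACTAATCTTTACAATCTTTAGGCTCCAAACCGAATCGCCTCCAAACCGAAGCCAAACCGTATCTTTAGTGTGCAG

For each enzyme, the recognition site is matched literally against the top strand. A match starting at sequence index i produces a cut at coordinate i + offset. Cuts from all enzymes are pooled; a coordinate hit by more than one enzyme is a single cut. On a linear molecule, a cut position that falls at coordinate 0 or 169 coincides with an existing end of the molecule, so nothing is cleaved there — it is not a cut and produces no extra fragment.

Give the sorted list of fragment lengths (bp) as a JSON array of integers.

Scan for sites:
  CdoVI (ATCTTTA, off=0): starts [0, 17, 35, 45, 63, 72, 88, 98, 107, 154] → cuts [17, 35, 45, 63, 72, 88, 98, 107, 154] (position 0 is a terminus of the linear molecule — no cut)
  UxaIII (CGCCT, off=0): starts [10, 129] → cuts [10, 129]
  RvuIII (CCAAACC, off=0): starts [52, 118, 134, 145] → cuts [52, 118, 134, 145]

Pooled cuts: [10, 17, 35, 45, 52, 63, 72, 88, 98, 107, 118, 129, 134, 145, 154]

Fragment lengths:
  [0,10): 10 bp
  [10,17): 7 bp
  [17,35): 18 bp
  [35,45): 10 bp
  [45,52): 7 bp
  [52,63): 11 bp
  [63,72): 9 bp
  [72,88): 16 bp
  [88,98): 10 bp
  [98,107): 9 bp
  [107,118): 11 bp
  [118,129): 11 bp
  [129,134): 5 bp
  [134,145): 11 bp
  [145,154): 9 bp
  [154,169): 15 bp

[5,7,7,9,9,9,10,10,10,11,11,11,11,15,16,18]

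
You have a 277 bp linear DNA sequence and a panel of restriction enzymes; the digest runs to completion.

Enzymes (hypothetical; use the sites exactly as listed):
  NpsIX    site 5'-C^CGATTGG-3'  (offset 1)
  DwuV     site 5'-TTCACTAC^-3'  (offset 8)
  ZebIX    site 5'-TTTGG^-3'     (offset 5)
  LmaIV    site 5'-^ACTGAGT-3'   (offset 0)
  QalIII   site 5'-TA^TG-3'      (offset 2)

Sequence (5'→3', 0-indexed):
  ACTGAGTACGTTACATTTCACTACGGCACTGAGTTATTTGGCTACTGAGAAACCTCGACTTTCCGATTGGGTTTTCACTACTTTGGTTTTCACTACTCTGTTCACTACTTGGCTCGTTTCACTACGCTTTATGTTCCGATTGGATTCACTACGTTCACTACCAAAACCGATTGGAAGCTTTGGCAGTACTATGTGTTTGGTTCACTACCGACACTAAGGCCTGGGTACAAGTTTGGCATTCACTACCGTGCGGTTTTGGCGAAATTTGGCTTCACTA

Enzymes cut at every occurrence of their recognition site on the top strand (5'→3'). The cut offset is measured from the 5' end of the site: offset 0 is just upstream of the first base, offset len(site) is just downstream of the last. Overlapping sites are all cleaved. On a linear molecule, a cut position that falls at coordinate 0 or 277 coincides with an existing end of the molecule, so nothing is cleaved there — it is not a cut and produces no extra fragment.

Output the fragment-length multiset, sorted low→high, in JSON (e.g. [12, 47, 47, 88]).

[3,5,5,6,6,8,8,8,9,9,10,10,10,12,13,14,16,16,17,18,22,24,28]

Per-enzyme occurrences:
  NpsIX CCGATTGG/1: at [62, 135, 166] ⇒ [63, 136, 167]
  DwuV TTCACTAC/8: at [16, 73, 88, 100, 117, 144, 153, 200, 238] ⇒ [24, 81, 96, 108, 125, 152, 161, 208, 246]
  ZebIX TTTGG/5: at [36, 81, 178, 195, 231, 254, 264] ⇒ [41, 86, 183, 200, 236, 259, 269]
  LmaIV ACTGAGT/0: at [0, 27] ⇒ [27] (position 0 is a terminus of the linear molecule — no cut)
  QalIII TATG/2: at [129, 189] ⇒ [131, 191]

All cut coordinates (distinct, sorted): [24, 27, 41, 63, 81, 86, 96, 108, 125, 131, 136, 152, 161, 167, 183, 191, 200, 208, 236, 246, 259, 269]

Fragment lengths:
  [0,24): 24 bp
  [24,27): 3 bp
  [27,41): 14 bp
  [41,63): 22 bp
  [63,81): 18 bp
  [81,86): 5 bp
  [86,96): 10 bp
  [96,108): 12 bp
  [108,125): 17 bp
  [125,131): 6 bp
  [131,136): 5 bp
  [136,152): 16 bp
  [152,161): 9 bp
  [161,167): 6 bp
  [167,183): 16 bp
  [183,191): 8 bp
  [191,200): 9 bp
  [200,208): 8 bp
  [208,236): 28 bp
  [236,246): 10 bp
  [246,259): 13 bp
  [259,269): 10 bp
  [269,277): 8 bp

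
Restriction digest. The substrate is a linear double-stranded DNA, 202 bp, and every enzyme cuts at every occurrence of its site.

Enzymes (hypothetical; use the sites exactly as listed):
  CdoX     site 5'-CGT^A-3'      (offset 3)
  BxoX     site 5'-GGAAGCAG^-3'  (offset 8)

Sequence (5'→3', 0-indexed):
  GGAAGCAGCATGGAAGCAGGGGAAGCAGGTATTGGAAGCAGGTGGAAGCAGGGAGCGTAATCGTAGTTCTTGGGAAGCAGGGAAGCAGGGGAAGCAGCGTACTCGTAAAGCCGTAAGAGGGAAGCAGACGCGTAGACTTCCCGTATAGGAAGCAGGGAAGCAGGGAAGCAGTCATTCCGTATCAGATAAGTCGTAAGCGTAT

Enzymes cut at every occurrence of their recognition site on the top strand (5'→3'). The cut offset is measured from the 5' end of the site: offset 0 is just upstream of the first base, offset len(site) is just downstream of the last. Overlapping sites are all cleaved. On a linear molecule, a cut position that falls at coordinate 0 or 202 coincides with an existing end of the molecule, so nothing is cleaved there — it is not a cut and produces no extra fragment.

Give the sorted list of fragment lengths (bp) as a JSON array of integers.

Per-enzyme occurrences:
  CdoX (CGTA, off=3): starts [55, 61, 97, 103, 111, 130, 141, 177, 191, 197] → cuts [58, 64, 100, 106, 114, 133, 144, 180, 194, 200]
  BxoX (GGAAGCAG, off=8): starts [0, 11, 20, 33, 43, 72, 80, 89, 119, 147, 155, 163] → cuts [8, 19, 28, 41, 51, 80, 88, 97, 127, 155, 163, 171]

All cut coordinates (distinct, sorted): [8, 19, 28, 41, 51, 58, 64, 80, 88, 97, 100, 106, 114, 127, 133, 144, 155, 163, 171, 180, 194, 200]

Fragments:
  [0,8): 8 bp
  [8,19): 11 bp
  [19,28): 9 bp
  [28,41): 13 bp
  [41,51): 10 bp
  [51,58): 7 bp
  [58,64): 6 bp
  [64,80): 16 bp
  [80,88): 8 bp
  [88,97): 9 bp
  [97,100): 3 bp
  [100,106): 6 bp
  [106,114): 8 bp
  [114,127): 13 bp
  [127,133): 6 bp
  [133,144): 11 bp
  [144,155): 11 bp
  [155,163): 8 bp
  [163,171): 8 bp
  [171,180): 9 bp
  [180,194): 14 bp
  [194,200): 6 bp
  [200,202): 2 bp

[2,3,6,6,6,6,7,8,8,8,8,8,9,9,9,10,11,11,11,13,13,14,16]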